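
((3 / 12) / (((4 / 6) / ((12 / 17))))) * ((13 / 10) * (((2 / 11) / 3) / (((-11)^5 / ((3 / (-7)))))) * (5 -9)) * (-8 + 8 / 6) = 312 / 210815759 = 0.00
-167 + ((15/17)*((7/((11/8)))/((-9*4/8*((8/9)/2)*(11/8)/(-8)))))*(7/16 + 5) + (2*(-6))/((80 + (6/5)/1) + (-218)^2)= -7829449459/81603247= -95.95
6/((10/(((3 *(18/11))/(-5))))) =-162/275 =-0.59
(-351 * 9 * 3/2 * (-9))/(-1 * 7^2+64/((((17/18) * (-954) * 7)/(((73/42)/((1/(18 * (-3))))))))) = -3765600657/4242506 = -887.59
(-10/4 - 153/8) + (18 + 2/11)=-303/88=-3.44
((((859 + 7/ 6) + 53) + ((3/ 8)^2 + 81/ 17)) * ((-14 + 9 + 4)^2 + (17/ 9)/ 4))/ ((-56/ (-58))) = 4605754219/ 3290112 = 1399.88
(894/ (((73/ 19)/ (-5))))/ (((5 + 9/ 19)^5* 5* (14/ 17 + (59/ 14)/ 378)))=-472974682578237/ 8336571082338304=-0.06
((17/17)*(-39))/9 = -13/3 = -4.33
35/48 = 0.73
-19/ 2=-9.50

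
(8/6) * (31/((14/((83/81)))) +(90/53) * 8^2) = 13336418/90153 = 147.93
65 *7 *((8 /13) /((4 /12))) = 840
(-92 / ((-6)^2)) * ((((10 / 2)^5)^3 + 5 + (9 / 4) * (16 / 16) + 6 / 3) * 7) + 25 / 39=-28388129348849 / 52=-545925564400.94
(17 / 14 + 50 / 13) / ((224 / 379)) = 349059 / 40768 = 8.56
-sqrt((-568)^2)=-568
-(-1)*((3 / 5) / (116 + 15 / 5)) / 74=3 / 44030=0.00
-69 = -69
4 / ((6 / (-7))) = -14 / 3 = -4.67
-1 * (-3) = 3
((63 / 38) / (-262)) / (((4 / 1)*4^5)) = -63 / 40779776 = -0.00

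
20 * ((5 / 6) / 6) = 25 / 9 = 2.78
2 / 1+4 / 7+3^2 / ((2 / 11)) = 729 / 14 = 52.07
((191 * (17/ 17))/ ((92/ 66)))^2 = 39727809/ 2116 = 18774.96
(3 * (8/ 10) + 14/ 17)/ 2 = 137/ 85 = 1.61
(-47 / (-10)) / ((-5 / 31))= -1457 / 50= -29.14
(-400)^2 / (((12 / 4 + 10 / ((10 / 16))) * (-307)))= -160000 / 5833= -27.43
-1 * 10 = -10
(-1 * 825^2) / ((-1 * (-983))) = -692.40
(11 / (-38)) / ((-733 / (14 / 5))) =77 / 69635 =0.00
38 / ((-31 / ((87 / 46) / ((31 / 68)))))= -5.09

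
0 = 0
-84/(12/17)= -119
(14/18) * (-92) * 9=-644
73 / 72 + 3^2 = 721 / 72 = 10.01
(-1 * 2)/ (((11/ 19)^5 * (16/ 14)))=-17332693/ 644204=-26.91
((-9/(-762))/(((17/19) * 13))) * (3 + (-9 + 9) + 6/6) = 114/28067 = 0.00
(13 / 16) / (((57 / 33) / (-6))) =-429 / 152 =-2.82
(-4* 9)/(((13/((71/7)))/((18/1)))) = -46008/91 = -505.58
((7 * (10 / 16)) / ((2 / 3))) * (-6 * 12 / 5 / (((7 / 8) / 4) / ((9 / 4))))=-972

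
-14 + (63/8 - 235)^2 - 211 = 3287089/64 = 51360.77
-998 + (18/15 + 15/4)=-19861/20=-993.05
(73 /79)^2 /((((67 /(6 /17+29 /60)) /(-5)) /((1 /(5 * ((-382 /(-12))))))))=-4545637 /13577233090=-0.00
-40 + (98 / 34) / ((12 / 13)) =-7523 / 204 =-36.88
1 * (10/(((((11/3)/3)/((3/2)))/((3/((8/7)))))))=2835/88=32.22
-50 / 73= -0.68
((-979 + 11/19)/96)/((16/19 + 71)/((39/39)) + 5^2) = -1859/17664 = -0.11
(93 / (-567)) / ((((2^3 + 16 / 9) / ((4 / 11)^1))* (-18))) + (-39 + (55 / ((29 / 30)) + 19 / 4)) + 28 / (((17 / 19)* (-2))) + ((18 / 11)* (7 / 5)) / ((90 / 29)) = 4362079607 / 563720850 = 7.74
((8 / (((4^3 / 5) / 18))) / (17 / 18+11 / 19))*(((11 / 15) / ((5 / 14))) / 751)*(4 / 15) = 52668 / 9781775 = 0.01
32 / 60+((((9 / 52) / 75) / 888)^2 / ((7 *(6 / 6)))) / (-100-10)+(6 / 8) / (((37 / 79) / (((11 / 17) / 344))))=134104726635877807 / 250034238854400000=0.54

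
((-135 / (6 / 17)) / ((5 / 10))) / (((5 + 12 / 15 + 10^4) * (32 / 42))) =-11475 / 114352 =-0.10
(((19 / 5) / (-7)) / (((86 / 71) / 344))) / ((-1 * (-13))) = -5396 / 455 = -11.86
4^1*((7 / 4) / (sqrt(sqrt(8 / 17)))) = 7*34^(1 / 4) / 2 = 8.45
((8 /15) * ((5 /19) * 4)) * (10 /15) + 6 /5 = 1346 /855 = 1.57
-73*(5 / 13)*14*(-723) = 3694530 / 13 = 284194.62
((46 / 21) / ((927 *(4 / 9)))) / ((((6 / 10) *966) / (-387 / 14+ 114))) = 2015 / 2543688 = 0.00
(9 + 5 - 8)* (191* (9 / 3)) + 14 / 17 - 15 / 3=58375 / 17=3433.82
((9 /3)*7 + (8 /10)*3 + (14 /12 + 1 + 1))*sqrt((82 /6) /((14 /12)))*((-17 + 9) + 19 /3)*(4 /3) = -1594*sqrt(574) /189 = -202.06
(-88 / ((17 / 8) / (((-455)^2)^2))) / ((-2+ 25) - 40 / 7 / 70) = -1478476159160000 / 19091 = -77443620510.19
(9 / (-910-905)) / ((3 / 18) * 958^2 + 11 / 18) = -54 / 1665748315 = -0.00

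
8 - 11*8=-80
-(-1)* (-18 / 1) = -18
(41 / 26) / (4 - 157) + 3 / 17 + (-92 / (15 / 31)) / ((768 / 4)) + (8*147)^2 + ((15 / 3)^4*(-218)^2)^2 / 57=5199326061402354417 / 335920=15477869913676.93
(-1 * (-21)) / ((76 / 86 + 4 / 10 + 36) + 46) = 645 / 2558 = 0.25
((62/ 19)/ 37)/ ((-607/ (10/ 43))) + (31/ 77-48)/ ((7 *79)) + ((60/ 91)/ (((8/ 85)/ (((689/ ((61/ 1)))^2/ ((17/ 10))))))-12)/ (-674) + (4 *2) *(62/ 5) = 963606351559979757967/ 9797559261810969110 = 98.35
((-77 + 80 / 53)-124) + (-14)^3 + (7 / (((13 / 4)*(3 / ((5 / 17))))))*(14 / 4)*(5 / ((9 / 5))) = -2941.44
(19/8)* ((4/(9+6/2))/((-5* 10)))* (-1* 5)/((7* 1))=19/1680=0.01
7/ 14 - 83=-165/ 2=-82.50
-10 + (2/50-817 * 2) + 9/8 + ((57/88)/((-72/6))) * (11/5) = -1314363/800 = -1642.95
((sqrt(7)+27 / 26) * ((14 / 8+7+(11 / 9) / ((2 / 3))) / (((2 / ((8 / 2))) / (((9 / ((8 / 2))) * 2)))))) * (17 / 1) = 174879 / 104+6477 * sqrt(7) / 4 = 5965.66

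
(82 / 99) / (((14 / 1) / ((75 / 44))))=1025 / 10164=0.10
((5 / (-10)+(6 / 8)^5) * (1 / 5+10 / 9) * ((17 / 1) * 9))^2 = 72795817249 / 26214400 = 2776.94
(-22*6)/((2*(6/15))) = -165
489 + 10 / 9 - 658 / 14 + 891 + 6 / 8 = 48055 / 36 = 1334.86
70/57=1.23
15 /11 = 1.36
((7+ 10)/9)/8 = 17/72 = 0.24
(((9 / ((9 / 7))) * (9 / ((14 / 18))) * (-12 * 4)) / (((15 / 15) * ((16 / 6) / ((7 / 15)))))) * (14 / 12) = -3969 / 5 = -793.80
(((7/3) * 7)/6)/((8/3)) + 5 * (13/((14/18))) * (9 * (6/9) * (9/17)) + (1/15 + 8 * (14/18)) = 23371097/85680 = 272.77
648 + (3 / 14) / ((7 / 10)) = 31767 / 49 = 648.31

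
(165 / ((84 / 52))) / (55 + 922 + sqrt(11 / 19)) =0.10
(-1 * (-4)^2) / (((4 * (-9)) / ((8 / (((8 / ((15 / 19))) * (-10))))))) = -2 / 57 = -0.04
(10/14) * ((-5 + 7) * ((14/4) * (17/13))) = 85/13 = 6.54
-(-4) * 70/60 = 14/3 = 4.67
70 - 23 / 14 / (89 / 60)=42920 / 623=68.89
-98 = -98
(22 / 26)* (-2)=-22 / 13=-1.69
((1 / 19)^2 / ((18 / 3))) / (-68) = -1 / 147288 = -0.00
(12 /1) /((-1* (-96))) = 0.12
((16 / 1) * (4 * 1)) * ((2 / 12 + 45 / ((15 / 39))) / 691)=22496 / 2073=10.85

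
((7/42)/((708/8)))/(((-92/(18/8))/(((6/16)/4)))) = -3/694784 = -0.00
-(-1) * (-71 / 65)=-71 / 65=-1.09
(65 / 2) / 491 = 65 / 982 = 0.07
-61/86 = -0.71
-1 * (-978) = 978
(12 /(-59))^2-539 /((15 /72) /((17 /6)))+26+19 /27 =-3432243079 /469935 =-7303.65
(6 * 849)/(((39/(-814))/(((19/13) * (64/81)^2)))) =-35855384576/369603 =-97010.53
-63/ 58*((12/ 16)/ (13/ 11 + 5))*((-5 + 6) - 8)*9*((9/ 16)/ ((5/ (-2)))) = -1178793/ 631040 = -1.87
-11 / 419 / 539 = -1 / 20531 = -0.00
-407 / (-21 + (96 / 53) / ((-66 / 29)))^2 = -0.86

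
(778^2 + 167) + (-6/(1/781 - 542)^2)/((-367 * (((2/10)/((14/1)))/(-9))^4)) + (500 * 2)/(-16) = 80774260788893994559/131520862665134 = 614155.50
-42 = -42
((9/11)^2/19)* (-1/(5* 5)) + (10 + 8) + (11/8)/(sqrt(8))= 18.48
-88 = -88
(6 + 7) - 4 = 9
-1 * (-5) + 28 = 33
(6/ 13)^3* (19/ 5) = 4104/ 10985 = 0.37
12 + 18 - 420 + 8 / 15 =-5842 / 15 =-389.47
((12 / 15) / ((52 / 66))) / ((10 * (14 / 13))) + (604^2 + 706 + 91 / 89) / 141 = 11386456267 / 4392150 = 2592.46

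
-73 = -73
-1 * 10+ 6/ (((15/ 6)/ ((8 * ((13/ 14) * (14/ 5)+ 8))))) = 4838/ 25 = 193.52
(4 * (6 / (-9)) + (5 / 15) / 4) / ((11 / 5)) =-155 / 132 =-1.17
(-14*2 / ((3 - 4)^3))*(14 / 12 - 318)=-26614 / 3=-8871.33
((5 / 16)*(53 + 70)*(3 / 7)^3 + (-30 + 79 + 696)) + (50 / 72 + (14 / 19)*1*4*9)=727528483 / 938448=775.25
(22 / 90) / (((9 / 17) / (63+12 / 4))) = 4114 / 135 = 30.47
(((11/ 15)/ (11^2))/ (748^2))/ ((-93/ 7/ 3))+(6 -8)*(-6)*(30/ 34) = 30302078393/ 2861862960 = 10.59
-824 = -824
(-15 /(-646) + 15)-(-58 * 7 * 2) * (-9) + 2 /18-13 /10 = -7294.17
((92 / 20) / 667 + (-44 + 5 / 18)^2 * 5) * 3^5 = 1347128547 / 580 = 2322635.43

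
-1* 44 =-44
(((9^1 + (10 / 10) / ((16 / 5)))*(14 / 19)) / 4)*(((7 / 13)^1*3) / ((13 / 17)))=3.62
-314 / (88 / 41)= -6437 / 44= -146.30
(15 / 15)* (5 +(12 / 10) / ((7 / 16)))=271 / 35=7.74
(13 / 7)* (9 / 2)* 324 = 18954 / 7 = 2707.71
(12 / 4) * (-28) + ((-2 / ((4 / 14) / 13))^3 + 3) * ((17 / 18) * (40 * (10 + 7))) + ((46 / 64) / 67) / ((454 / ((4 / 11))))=-11659064087151857 / 24091056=-483958199.56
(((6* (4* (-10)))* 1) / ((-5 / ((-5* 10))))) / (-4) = 600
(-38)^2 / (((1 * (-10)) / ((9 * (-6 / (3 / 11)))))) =142956 / 5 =28591.20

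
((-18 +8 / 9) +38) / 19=1.10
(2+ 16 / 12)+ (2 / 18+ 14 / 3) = 73 / 9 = 8.11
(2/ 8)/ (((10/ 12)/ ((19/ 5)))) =57/ 50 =1.14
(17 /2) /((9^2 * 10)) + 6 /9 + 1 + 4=5.68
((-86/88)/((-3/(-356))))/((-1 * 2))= 3827/66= 57.98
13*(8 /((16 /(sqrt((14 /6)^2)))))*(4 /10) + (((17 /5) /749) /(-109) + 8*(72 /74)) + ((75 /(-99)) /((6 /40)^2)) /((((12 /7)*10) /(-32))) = 206437957312 /2691458847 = 76.70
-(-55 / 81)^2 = -3025 / 6561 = -0.46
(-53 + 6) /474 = -47 /474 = -0.10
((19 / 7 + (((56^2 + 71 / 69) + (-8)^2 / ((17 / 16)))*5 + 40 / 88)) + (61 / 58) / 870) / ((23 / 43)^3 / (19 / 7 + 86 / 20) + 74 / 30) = 948279230045569518779 / 147583015271011012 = 6425.40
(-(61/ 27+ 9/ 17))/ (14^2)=-320/ 22491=-0.01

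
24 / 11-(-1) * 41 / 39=1387 / 429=3.23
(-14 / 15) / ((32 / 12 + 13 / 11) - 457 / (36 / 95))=1848 / 2380205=0.00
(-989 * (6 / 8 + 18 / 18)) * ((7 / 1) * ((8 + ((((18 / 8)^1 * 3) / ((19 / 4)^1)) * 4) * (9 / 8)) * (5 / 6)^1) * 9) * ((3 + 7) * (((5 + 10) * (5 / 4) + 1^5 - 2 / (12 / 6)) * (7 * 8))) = -1043759075625 / 76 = -13733672047.70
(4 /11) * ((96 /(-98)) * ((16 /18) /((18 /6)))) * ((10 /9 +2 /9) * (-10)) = 20480 /14553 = 1.41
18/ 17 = 1.06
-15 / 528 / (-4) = 5 / 704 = 0.01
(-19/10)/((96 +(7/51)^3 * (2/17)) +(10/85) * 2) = -42846273/2170177220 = -0.02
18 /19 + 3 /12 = 91 /76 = 1.20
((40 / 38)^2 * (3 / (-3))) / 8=-50 / 361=-0.14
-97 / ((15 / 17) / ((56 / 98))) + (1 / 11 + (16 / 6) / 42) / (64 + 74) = -30037649 / 478170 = -62.82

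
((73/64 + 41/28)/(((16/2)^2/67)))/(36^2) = 0.00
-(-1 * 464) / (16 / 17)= 493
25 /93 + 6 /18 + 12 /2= 614 /93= 6.60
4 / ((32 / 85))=85 / 8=10.62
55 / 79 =0.70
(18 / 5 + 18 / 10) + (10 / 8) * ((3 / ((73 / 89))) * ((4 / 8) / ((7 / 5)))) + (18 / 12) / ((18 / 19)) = 528343 / 61320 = 8.62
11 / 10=1.10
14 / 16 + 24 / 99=295 / 264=1.12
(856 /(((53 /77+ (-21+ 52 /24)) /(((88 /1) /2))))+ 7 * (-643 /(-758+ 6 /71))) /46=-933691163923 /20750875816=-45.00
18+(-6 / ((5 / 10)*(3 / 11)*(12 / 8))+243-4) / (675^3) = 16607531879 / 922640625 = 18.00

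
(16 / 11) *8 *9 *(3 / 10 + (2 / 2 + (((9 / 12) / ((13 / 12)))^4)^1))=251656128 / 1570855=160.20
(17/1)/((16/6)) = 51/8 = 6.38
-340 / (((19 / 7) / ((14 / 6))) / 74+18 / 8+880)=-0.39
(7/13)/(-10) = -7/130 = -0.05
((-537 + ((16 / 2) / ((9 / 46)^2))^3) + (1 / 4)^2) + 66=77609435764097 / 8503056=9127240.34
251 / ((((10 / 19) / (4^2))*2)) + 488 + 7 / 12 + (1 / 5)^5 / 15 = 806959379 / 187500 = 4303.78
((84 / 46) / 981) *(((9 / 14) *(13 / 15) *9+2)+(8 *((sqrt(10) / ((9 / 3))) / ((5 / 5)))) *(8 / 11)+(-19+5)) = -163 / 12535+896 *sqrt(10) / 248193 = -0.00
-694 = -694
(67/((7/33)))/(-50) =-2211/350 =-6.32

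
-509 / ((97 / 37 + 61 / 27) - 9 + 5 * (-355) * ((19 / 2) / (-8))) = -0.24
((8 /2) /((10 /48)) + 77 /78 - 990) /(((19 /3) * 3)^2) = -2.69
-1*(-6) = 6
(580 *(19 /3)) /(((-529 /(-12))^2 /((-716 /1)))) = -1353.39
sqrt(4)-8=-6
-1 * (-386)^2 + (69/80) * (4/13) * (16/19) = -184009784/1235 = -148995.78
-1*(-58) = 58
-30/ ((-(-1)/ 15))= -450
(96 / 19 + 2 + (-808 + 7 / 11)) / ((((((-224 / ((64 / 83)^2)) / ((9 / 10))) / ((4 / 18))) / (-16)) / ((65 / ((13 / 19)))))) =-48936960 / 75779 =-645.79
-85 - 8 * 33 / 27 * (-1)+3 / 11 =-7420 / 99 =-74.95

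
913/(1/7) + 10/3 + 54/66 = 211040/33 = 6395.15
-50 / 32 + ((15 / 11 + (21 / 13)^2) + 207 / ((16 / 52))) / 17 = 19338377 / 505648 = 38.24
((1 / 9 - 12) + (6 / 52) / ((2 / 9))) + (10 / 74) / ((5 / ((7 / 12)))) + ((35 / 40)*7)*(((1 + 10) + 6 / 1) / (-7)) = -908359 / 34632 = -26.23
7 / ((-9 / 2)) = -14 / 9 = -1.56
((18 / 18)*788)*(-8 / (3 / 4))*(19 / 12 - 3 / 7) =-611488 / 63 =-9706.16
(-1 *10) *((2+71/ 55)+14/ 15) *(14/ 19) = -19516/ 627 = -31.13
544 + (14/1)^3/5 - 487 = 3029/5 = 605.80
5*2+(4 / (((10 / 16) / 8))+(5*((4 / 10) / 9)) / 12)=16529 / 270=61.22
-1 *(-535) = 535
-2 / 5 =-0.40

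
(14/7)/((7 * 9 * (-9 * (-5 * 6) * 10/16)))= 8/42525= 0.00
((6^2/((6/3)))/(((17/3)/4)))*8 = 1728/17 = 101.65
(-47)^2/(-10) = -2209/10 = -220.90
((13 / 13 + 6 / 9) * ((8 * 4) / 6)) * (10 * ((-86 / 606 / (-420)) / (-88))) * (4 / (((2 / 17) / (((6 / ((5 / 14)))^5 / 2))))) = -5391762432 / 694375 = -7764.91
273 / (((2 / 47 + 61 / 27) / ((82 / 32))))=14203917 / 46736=303.92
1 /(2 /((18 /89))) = 9 /89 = 0.10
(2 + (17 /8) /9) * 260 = 10465 /18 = 581.39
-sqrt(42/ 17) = -sqrt(714)/ 17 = -1.57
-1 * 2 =-2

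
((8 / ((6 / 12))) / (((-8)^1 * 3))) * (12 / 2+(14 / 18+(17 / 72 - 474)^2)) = -1163595457 / 7776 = -149639.33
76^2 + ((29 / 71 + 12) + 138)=420775 / 71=5926.41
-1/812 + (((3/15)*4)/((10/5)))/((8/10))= 405/812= 0.50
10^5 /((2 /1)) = 50000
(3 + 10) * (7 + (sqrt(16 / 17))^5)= 13312 * sqrt(17) / 4913 + 91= 102.17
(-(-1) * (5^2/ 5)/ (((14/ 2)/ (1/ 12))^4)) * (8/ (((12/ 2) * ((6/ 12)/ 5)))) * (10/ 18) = 125/ 168031584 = 0.00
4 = 4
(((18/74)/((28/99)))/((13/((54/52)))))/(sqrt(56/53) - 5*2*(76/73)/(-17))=-16702066755/270561857384 + 4116636513*sqrt(742)/1082247429536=0.04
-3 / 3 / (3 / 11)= -3.67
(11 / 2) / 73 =11 / 146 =0.08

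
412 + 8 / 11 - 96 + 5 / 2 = 319.23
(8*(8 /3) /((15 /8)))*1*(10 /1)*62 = 63488 /9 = 7054.22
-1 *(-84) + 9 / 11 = 933 / 11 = 84.82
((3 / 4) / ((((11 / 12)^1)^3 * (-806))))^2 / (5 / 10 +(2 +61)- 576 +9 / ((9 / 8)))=-839808 / 290306907503041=-0.00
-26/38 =-13/19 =-0.68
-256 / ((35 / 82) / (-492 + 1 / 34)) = 175566592 / 595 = 295069.90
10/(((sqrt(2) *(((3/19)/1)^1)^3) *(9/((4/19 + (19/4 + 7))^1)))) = 182305 *sqrt(2)/108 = 2387.21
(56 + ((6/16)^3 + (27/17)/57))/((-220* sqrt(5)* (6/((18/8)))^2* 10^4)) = -16693893* sqrt(5)/23284940800000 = -0.00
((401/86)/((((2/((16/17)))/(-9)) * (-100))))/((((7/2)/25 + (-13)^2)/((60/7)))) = 144360/14424823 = 0.01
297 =297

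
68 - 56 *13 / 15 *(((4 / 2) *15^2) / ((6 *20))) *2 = -296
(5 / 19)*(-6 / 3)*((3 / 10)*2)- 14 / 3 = -284 / 57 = -4.98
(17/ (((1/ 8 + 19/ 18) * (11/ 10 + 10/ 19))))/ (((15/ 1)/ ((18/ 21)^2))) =10944/ 25235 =0.43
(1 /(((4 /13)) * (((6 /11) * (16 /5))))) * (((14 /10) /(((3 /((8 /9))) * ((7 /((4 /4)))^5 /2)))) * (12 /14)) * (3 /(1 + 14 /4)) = 143 /2722734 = 0.00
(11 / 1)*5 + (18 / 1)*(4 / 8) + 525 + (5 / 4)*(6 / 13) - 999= -409.42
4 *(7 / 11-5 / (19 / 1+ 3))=18 / 11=1.64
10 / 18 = 5 / 9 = 0.56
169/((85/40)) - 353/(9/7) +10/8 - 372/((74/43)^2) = -267588763/837828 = -319.38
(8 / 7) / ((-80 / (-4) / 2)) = 4 / 35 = 0.11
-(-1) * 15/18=0.83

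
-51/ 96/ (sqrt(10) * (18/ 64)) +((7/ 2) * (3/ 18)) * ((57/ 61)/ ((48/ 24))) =133/ 488- 17 * sqrt(10)/ 90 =-0.32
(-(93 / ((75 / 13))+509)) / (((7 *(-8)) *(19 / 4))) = 6564 / 3325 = 1.97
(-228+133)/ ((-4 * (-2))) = -95/ 8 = -11.88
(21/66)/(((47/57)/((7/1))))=2793/1034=2.70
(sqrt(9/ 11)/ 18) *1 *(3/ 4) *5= 0.19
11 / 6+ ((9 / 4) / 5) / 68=7507 / 4080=1.84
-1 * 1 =-1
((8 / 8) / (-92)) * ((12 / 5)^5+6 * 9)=-208791 / 143750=-1.45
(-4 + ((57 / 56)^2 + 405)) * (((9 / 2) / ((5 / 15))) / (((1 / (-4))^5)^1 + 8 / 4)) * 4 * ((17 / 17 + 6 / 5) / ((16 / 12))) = 1797375096 / 100303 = 17919.46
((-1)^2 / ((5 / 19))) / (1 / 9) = 171 / 5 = 34.20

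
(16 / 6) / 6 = 4 / 9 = 0.44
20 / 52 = 5 / 13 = 0.38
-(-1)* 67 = 67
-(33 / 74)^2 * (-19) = 20691 / 5476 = 3.78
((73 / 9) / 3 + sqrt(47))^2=146 * sqrt(47) / 27 + 39592 / 729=91.38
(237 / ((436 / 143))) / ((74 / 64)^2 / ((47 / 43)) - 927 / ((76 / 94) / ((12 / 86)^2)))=-14325596643072 / 3888677721491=-3.68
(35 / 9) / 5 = 7 / 9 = 0.78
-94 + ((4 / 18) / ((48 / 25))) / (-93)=-94.00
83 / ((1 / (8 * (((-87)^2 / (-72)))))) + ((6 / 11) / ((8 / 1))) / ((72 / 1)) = -73711967 / 1056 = -69803.00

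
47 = 47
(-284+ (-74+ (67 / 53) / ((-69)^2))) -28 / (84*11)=-993770728 / 2775663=-358.03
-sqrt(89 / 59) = -1.23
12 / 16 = 3 / 4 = 0.75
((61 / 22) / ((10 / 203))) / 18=12383 / 3960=3.13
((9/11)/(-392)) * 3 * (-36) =243/1078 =0.23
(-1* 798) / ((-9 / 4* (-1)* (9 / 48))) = -17024 / 9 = -1891.56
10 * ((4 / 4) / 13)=10 / 13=0.77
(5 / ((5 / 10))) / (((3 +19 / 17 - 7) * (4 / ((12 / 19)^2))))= -6120 / 17689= -0.35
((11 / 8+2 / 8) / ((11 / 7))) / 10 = 91 / 880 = 0.10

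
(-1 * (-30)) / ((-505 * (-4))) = 3 / 202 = 0.01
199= 199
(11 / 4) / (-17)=-11 / 68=-0.16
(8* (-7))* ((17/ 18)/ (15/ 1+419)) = -34/ 279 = -0.12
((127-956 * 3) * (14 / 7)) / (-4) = 2741 / 2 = 1370.50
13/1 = 13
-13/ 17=-0.76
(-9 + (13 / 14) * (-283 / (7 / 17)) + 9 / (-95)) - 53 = -6519687 / 9310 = -700.29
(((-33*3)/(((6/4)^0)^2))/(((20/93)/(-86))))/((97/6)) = 1187703/485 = 2448.87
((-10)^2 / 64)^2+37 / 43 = 36347 / 11008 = 3.30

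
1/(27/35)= 35/27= 1.30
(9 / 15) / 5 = 3 / 25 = 0.12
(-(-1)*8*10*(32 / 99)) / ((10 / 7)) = 1792 / 99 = 18.10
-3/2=-1.50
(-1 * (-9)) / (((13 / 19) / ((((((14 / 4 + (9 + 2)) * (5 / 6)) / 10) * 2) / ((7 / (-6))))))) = -4959 / 182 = -27.25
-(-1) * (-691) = -691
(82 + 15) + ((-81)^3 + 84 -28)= -531288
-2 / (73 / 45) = -90 / 73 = -1.23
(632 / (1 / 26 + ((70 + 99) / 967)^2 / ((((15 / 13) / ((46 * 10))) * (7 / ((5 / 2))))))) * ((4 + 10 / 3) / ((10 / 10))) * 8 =18930151175936 / 2239969009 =8451.08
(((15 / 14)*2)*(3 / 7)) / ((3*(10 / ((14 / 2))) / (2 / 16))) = 3 / 112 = 0.03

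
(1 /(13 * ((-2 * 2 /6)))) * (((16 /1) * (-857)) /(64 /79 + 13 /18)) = 29247696 /28327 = 1032.50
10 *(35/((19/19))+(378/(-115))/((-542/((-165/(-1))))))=360.01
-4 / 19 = -0.21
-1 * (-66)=66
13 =13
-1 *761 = -761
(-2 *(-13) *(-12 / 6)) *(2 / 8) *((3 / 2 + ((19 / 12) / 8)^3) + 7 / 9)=-26287183 / 884736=-29.71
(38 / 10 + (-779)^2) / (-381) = -1011408 / 635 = -1592.77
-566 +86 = -480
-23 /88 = -0.26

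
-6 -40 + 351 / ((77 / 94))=29452 / 77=382.49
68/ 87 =0.78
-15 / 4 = -3.75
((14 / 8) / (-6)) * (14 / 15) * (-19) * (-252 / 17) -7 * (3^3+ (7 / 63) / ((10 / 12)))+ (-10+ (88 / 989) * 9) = -69556166 / 252195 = -275.80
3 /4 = 0.75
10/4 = 5/2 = 2.50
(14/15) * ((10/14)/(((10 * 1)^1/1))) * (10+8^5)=10926/5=2185.20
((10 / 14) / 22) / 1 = 5 / 154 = 0.03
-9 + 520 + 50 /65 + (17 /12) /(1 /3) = 26833 /52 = 516.02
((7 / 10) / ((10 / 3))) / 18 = 7 / 600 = 0.01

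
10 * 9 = 90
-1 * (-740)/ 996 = 185/ 249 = 0.74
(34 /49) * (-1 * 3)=-2.08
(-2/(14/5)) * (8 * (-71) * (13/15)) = 351.62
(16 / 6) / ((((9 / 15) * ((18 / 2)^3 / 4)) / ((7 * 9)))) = 1120 / 729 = 1.54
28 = 28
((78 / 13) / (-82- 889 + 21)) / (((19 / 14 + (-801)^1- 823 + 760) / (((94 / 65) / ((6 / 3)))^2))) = 92778 / 24237029375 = 0.00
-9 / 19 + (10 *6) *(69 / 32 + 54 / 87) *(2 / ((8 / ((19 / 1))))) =13946103 / 17632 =790.95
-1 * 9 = -9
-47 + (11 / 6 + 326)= 1685 / 6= 280.83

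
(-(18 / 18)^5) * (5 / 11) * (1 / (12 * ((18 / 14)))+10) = -5435 / 1188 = -4.57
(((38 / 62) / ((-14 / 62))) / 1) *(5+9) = -38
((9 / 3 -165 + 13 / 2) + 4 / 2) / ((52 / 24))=-921 / 13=-70.85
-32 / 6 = -16 / 3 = -5.33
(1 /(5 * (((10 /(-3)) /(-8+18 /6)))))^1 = 3 /10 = 0.30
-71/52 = -1.37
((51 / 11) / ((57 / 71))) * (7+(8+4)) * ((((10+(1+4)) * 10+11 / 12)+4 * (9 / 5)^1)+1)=11523229 / 660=17459.44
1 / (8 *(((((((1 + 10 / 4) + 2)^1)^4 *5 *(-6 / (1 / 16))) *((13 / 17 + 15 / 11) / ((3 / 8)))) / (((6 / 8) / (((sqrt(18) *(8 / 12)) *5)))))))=-51 *sqrt(2) / 27122585600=-0.00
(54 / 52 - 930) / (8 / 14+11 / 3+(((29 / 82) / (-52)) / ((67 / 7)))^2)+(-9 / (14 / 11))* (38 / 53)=-604374360675440517 / 2694932956444855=-224.26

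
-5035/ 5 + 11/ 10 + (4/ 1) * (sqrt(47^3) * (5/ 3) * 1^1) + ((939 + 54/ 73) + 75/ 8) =-165813/ 2920 + 940 * sqrt(47)/ 3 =2091.32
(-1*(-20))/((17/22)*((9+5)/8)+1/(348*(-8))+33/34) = 8.61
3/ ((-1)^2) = 3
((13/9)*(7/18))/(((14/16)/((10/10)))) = 52/81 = 0.64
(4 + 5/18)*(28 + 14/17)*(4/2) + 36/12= 38189/153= 249.60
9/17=0.53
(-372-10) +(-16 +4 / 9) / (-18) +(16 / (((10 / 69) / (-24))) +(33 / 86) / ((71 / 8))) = -3747345284 / 1236465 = -3030.69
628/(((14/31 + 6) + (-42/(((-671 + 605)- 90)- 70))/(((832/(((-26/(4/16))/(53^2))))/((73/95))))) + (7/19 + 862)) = 4696400358560/6497335492277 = 0.72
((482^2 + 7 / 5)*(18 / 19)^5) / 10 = 1097486603568 / 61902475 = 17729.28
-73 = -73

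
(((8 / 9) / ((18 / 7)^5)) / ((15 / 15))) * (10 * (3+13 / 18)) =5630345 / 19131876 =0.29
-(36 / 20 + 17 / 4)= -121 / 20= -6.05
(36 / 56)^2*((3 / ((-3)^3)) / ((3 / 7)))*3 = -9 / 28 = -0.32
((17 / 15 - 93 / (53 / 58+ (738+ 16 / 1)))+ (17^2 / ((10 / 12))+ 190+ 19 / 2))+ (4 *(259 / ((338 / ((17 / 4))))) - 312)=612536296 / 2466555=248.34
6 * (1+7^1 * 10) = 426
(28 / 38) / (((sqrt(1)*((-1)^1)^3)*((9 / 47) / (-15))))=3290 / 57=57.72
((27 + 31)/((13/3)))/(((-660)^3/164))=-1189/155727000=-0.00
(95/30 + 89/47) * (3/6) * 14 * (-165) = -549395/94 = -5844.63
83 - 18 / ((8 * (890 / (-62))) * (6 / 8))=37028 / 445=83.21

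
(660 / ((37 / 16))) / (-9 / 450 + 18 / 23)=12144000 / 32449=374.25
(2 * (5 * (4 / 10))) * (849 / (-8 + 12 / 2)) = -1698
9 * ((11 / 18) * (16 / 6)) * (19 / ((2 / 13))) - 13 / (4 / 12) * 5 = 4849 / 3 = 1616.33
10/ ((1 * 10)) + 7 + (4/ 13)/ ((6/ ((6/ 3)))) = 8.10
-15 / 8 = -1.88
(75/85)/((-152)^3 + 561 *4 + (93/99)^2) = -3267/12994508399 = -0.00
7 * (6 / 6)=7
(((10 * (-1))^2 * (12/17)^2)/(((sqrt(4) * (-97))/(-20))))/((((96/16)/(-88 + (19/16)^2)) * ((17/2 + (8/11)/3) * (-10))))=54863325/64700164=0.85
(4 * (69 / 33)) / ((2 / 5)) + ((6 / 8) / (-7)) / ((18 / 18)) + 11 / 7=6891 / 308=22.37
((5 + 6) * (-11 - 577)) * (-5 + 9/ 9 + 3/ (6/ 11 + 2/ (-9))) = -273273/ 8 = -34159.12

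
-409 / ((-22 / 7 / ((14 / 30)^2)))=140287 / 4950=28.34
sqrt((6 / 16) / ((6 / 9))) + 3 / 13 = 51 / 52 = 0.98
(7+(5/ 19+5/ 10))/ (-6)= -295/ 228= -1.29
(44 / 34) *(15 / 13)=330 / 221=1.49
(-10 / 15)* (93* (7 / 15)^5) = -1.37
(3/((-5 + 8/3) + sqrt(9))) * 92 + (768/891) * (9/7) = 95890/231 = 415.11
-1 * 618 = -618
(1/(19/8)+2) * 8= 368/19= 19.37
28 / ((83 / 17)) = 476 / 83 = 5.73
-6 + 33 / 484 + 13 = 311 / 44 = 7.07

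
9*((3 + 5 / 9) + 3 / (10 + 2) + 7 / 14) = 155 / 4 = 38.75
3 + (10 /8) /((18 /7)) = 251 /72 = 3.49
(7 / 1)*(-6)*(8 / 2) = -168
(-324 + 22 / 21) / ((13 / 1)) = -6782 / 273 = -24.84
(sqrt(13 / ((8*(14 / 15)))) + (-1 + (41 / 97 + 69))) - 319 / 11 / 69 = sqrt(1365) / 28 + 455140 / 6693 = 69.32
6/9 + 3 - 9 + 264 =776/3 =258.67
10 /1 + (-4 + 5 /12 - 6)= 5 /12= 0.42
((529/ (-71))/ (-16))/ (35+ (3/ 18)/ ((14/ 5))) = 11109/ 836380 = 0.01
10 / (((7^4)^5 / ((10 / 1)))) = 100 / 79792266297612001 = 0.00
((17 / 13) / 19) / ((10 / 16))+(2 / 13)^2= 2148 / 16055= 0.13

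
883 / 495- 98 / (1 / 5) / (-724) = 440921 / 179190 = 2.46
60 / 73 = 0.82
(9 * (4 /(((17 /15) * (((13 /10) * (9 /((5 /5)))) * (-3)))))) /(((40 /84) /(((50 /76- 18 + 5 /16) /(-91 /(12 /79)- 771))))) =-1630755 /69035759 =-0.02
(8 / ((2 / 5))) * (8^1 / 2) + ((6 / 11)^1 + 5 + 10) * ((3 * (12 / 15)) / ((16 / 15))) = 5059 / 44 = 114.98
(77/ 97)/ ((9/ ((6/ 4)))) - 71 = -41245/ 582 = -70.87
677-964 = -287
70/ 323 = 0.22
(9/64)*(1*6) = 27/32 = 0.84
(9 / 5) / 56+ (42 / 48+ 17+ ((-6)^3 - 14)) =-212.09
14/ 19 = 0.74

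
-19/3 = -6.33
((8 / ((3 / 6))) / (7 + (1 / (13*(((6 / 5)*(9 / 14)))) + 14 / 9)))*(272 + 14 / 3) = 776880 / 1519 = 511.44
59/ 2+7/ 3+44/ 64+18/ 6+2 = 1801/ 48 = 37.52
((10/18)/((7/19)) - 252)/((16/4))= -62.62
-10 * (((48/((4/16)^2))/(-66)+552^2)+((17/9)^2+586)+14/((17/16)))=-46243050010/15147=-3052951.08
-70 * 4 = -280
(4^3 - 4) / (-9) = -20 / 3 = -6.67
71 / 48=1.48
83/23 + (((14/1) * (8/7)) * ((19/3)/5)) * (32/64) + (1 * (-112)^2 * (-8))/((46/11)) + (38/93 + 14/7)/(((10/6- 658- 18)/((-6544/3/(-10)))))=-74131852933/3090855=-23984.25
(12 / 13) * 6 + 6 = 150 / 13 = 11.54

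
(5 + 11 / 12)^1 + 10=191 / 12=15.92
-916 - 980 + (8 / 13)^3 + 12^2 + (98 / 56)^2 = -61470459 / 35152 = -1748.70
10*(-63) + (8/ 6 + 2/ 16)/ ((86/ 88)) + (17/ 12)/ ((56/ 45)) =-18128465/ 28896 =-627.37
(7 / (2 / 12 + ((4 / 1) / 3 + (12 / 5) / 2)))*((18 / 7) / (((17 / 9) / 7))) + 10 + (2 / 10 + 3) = 3222 / 85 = 37.91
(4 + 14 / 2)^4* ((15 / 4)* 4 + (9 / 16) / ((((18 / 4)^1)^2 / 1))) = 7920781 / 36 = 220021.69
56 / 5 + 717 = 3641 / 5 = 728.20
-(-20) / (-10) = -2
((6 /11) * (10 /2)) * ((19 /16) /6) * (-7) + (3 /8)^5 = -1359247 /360448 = -3.77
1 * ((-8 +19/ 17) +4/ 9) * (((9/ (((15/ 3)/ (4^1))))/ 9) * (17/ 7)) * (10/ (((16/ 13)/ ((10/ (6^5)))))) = -64025/ 489888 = -0.13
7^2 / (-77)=-7 / 11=-0.64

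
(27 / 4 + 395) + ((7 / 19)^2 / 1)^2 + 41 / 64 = 3356310377 / 8340544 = 402.41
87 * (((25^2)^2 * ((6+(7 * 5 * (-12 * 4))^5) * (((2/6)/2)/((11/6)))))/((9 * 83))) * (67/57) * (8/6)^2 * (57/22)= -27086193469439987856250000/90387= -299669127965747152314.49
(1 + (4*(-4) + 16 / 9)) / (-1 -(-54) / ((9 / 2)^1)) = -119 / 99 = -1.20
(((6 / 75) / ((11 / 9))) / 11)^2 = 324 / 9150625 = 0.00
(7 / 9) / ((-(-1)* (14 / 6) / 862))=862 / 3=287.33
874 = 874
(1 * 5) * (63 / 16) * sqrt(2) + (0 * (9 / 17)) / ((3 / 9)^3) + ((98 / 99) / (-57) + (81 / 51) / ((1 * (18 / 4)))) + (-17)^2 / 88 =2777905 / 767448 + 315 * sqrt(2) / 16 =31.46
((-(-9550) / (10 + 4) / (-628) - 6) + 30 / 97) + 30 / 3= 1374353 / 426412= 3.22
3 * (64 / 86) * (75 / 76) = 1800 / 817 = 2.20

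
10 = 10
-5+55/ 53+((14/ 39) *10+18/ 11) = 28736/ 22737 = 1.26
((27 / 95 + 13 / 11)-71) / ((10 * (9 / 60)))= -46.36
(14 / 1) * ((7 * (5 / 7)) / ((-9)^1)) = -70 / 9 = -7.78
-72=-72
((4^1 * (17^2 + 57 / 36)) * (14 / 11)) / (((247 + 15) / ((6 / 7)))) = 634 / 131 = 4.84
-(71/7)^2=-5041/49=-102.88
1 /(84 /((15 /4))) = 0.04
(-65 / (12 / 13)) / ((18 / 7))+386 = 77461 / 216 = 358.62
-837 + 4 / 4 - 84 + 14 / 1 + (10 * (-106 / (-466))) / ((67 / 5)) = -905.83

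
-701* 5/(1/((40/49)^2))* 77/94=-30844000/16121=-1913.28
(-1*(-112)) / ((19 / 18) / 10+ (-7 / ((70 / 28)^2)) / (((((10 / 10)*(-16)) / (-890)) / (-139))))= 4032 / 311753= 0.01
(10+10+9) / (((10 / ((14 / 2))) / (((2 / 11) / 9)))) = 203 / 495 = 0.41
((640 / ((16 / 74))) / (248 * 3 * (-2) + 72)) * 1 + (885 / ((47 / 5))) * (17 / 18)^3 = 416285105 / 5390712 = 77.22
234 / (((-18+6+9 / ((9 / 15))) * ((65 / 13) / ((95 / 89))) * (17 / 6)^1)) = 8892 / 1513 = 5.88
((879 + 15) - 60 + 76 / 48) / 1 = 10027 / 12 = 835.58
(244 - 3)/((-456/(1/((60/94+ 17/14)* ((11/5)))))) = -396445/3057252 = -0.13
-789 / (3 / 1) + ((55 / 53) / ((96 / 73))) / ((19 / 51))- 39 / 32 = -4222965 / 16112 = -262.10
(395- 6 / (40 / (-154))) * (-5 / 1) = -4181 / 2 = -2090.50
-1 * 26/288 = -13/144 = -0.09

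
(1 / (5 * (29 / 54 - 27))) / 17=-54 / 121465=-0.00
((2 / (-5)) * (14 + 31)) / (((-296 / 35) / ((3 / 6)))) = 315 / 296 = 1.06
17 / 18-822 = -14779 / 18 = -821.06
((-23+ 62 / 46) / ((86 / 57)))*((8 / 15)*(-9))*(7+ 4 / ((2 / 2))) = 3746952 / 4945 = 757.73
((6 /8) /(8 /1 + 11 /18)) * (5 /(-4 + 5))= 27 /62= 0.44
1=1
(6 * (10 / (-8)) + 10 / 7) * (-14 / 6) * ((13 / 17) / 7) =65 / 42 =1.55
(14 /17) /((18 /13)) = 91 /153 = 0.59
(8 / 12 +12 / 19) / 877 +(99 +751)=42490724 / 49989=850.00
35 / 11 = 3.18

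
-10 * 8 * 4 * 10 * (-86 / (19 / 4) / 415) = 220160 / 1577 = 139.61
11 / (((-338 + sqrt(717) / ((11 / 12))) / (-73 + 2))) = 25773 * sqrt(717) / 3430069 + 15970669 / 6860138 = 2.53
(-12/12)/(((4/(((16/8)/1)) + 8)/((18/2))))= -9/10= -0.90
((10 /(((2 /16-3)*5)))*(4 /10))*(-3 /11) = 96 /1265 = 0.08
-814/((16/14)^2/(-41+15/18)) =4806263/192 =25032.62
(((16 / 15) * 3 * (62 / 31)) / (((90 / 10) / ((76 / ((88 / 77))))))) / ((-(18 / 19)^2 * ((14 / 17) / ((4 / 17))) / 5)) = -54872 / 729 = -75.27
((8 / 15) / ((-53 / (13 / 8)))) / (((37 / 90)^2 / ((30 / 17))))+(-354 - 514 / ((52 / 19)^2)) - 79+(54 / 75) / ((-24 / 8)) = -502.03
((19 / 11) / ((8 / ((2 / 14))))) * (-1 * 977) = -18563 / 616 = -30.13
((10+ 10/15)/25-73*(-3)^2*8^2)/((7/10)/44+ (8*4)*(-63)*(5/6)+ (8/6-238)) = 277513984/12649895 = 21.94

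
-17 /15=-1.13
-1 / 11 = -0.09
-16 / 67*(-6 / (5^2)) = 96 / 1675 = 0.06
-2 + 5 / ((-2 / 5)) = -29 / 2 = -14.50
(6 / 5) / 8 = 3 / 20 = 0.15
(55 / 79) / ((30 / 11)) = 0.26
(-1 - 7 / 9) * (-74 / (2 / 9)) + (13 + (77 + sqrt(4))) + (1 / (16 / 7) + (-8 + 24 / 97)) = 1050215 / 1552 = 676.68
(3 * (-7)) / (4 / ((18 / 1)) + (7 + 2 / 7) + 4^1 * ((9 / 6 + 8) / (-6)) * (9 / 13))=-17199 / 2558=-6.72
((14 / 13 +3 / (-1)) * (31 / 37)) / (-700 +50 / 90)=1395 / 605579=0.00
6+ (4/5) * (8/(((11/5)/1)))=98/11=8.91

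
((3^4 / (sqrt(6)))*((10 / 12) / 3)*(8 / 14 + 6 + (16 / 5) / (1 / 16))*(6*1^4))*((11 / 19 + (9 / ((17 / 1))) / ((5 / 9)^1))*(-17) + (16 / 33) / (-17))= -4214153322*sqrt(6) / 124355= -83008.53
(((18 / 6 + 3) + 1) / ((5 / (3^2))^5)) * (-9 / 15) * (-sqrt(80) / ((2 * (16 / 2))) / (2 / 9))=11160261 * sqrt(5) / 125000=199.64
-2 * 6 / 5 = -12 / 5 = -2.40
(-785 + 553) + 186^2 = 34364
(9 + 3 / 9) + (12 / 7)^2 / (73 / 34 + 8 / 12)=437828 / 42189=10.38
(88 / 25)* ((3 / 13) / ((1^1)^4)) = 264 / 325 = 0.81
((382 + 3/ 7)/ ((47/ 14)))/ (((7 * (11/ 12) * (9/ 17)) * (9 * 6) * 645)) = 182036/ 189074655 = 0.00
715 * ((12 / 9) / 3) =2860 / 9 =317.78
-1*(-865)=865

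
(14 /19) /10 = 7 /95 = 0.07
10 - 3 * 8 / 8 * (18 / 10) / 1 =23 / 5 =4.60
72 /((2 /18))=648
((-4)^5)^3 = -1073741824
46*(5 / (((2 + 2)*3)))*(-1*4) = -230 / 3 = -76.67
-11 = -11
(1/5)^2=1/25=0.04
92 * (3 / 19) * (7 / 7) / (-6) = -46 / 19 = -2.42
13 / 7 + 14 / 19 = 345 / 133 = 2.59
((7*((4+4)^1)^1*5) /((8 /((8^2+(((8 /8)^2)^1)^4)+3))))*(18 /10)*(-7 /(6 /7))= -34986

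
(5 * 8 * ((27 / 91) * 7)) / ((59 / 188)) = 203040 / 767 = 264.72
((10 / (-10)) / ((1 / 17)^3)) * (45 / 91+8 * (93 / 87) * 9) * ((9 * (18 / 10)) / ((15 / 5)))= -27116119467 / 13195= -2055029.90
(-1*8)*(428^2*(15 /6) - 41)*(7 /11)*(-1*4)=9324896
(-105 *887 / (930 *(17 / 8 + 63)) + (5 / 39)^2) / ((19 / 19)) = -37371781 / 24565671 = -1.52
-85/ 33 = -2.58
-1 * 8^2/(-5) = 64/5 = 12.80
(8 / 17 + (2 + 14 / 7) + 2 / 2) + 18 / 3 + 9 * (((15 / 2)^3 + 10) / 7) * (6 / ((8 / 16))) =1588575 / 238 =6674.68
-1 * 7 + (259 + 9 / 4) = 254.25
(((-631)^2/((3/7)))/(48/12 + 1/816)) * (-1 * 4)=-3032394176/3265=-928757.79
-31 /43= -0.72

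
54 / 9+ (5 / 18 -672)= -11983 / 18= -665.72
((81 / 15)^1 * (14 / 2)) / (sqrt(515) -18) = 3402 / 955+189 * sqrt(515) / 955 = 8.05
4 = 4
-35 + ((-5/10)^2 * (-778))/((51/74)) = -16178/51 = -317.22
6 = 6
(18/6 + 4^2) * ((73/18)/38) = 73/36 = 2.03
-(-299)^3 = 26730899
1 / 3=0.33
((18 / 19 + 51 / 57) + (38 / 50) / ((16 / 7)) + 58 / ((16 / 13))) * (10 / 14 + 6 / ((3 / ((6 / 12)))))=1124031 / 13300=84.51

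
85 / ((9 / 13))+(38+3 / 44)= 63695 / 396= 160.85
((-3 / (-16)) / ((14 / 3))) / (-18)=-1 / 448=-0.00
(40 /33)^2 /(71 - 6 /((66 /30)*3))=1600 /76329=0.02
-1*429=-429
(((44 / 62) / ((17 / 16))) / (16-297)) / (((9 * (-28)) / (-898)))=-0.01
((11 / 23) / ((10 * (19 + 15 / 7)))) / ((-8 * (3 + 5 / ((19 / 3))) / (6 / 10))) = -1463 / 32678400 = -0.00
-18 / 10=-9 / 5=-1.80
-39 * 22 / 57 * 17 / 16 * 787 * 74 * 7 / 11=-45047093 / 76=-592724.91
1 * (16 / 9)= 1.78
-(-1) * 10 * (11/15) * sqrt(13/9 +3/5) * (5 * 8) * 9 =352 * sqrt(115) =3774.78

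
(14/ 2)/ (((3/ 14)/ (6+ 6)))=392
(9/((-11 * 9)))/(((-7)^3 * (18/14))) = 1/4851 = 0.00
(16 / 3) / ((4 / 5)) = 20 / 3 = 6.67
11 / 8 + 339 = 2723 / 8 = 340.38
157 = 157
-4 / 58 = -2 / 29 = -0.07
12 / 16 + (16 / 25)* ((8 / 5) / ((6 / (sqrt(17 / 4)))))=32* sqrt(17) / 375 + 3 / 4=1.10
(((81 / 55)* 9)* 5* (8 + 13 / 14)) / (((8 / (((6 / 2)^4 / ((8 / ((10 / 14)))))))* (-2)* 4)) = -36905625 / 551936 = -66.87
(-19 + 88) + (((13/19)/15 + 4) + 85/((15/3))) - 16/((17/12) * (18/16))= 387631/4845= 80.01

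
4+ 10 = 14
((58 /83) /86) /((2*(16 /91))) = 2639 /114208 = 0.02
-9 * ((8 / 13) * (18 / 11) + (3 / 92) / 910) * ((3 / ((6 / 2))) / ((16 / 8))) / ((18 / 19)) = -17620467 / 3683680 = -4.78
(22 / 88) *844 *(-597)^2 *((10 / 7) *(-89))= -66930046110 / 7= -9561435158.57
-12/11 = -1.09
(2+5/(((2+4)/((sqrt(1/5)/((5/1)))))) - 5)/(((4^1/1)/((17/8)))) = -51/32+17*sqrt(5)/960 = -1.55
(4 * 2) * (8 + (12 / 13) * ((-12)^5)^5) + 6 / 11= -1007384047761368776858971134962 / 143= -7044643690638942495517281000.00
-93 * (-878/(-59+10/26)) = -176917/127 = -1393.05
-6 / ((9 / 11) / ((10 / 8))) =-55 / 6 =-9.17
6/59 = 0.10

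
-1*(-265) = 265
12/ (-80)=-3/ 20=-0.15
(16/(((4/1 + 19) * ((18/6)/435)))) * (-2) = -4640/23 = -201.74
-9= -9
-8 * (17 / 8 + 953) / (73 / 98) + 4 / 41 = -30701246 / 2993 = -10257.68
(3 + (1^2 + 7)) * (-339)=-3729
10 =10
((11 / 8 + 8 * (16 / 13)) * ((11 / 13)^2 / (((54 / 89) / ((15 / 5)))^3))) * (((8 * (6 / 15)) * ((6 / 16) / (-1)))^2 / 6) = 33182185861 / 142365600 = 233.08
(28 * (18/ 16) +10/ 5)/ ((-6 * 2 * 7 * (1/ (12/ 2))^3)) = -603/ 7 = -86.14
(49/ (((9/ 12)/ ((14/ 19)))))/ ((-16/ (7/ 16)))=-2401/ 1824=-1.32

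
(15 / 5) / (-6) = -1 / 2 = -0.50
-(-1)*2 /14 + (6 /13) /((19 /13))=61 /133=0.46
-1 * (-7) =7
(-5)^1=-5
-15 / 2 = -7.50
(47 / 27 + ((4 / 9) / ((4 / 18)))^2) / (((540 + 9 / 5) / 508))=393700 / 73143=5.38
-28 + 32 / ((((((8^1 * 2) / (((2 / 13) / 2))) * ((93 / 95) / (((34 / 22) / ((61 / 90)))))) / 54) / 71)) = 363943036 / 270413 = 1345.88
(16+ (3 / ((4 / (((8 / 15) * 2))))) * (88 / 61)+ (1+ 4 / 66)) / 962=183331 / 9682530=0.02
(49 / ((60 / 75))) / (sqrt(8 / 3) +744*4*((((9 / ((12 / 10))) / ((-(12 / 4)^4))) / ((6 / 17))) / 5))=-0.40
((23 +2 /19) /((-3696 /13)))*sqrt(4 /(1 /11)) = -5707*sqrt(11) /35112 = -0.54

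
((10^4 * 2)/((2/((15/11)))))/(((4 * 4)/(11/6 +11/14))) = 15625/7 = 2232.14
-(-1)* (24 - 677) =-653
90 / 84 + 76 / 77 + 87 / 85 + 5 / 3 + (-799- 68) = -33860611 / 39270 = -862.25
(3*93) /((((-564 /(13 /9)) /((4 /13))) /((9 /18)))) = -31 /282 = -0.11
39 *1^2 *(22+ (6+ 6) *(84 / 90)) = 6474 / 5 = 1294.80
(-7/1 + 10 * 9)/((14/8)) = 332/7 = 47.43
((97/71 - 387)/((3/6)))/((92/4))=-54760/1633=-33.53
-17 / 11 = -1.55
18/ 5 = 3.60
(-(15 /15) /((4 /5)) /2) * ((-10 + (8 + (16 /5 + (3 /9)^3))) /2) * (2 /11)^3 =-167 /71874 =-0.00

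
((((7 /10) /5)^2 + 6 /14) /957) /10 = 0.00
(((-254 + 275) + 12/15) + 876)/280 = 4489/1400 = 3.21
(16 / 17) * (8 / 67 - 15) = -15952 / 1139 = -14.01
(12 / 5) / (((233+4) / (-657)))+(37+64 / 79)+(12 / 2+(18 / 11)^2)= 1903897 / 47795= 39.83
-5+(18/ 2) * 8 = 67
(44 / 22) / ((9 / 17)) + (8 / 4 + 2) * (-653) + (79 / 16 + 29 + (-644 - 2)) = -463721 / 144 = -3220.28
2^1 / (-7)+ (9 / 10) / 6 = -19 / 140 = -0.14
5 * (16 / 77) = 80 / 77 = 1.04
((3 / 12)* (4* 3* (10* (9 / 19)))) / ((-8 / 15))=-2025 / 76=-26.64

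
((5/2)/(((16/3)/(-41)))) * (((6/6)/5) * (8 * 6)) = -369/2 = -184.50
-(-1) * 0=0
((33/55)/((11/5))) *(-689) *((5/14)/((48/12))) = -10335/616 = -16.78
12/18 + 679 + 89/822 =558775/822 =679.77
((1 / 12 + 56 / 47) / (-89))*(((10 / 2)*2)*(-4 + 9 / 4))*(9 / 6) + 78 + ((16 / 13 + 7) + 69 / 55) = 4204473231 / 47853520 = 87.86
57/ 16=3.56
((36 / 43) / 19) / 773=36 / 631541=0.00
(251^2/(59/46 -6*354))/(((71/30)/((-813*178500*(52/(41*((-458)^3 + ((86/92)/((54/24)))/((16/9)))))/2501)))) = -4828769259968908800/502666744679706559907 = -0.01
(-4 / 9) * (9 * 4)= -16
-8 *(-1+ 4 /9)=40 /9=4.44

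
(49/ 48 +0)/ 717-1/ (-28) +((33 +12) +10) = 13259107/ 240912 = 55.04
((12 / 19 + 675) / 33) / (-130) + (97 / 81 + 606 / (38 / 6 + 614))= 750966001 / 372330270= 2.02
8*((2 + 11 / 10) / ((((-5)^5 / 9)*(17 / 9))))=-10044 / 265625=-0.04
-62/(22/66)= -186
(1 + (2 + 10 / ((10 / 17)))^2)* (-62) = -22444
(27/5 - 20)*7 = -511/5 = -102.20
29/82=0.35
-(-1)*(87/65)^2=7569/4225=1.79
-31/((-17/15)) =465/17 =27.35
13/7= 1.86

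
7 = 7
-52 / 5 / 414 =-26 / 1035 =-0.03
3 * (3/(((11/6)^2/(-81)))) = -26244/121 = -216.89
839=839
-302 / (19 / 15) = -4530 / 19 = -238.42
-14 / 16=-7 / 8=-0.88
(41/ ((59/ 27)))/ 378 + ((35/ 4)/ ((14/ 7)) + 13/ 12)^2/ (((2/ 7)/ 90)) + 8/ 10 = 1240423563/ 132160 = 9385.77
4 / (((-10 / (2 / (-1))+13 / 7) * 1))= 7 / 12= 0.58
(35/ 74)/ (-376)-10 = -278275/ 27824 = -10.00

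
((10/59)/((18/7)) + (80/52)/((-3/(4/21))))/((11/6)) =-3070/177177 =-0.02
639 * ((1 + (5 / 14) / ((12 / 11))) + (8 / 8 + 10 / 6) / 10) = 285207 / 280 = 1018.60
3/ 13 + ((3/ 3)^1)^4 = 16/ 13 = 1.23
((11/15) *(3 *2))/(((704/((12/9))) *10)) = 1/1200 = 0.00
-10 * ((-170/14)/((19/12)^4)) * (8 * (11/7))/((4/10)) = 3877632000/6385729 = 607.23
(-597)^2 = 356409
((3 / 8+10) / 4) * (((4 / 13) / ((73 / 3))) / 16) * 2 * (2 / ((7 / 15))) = 3735 / 212576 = 0.02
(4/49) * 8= 32/49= 0.65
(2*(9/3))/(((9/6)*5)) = 4/5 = 0.80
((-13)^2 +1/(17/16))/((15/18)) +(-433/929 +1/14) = 225009699/1105510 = 203.53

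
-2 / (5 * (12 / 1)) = -1 / 30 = -0.03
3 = 3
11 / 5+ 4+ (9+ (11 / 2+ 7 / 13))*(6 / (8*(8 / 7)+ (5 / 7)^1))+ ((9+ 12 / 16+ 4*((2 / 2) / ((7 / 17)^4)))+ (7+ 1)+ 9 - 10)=106902987 / 624260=171.25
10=10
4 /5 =0.80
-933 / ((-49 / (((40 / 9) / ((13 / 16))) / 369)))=199040 / 705159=0.28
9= 9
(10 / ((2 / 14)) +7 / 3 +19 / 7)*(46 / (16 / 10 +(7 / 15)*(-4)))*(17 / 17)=-90620 / 7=-12945.71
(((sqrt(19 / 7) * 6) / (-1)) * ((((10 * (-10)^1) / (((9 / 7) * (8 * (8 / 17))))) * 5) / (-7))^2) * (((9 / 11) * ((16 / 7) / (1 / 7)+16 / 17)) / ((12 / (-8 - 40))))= 796875 * sqrt(133) / 77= 119350.79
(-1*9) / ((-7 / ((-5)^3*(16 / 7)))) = -18000 / 49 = -367.35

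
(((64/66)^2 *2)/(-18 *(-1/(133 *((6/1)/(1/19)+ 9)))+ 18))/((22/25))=1744960/14698233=0.12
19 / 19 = 1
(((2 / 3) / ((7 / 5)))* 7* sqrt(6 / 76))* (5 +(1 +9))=25* sqrt(114) / 19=14.05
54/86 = 0.63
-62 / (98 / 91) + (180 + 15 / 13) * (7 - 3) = 60701 / 91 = 667.04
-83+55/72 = -5921/72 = -82.24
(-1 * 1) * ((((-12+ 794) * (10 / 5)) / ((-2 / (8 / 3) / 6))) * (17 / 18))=106352 / 9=11816.89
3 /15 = 1 /5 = 0.20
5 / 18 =0.28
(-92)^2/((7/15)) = 126960/7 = 18137.14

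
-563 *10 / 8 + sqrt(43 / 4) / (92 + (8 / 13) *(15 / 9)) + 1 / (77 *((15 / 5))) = -650261 / 924 + 39 *sqrt(43) / 7256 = -703.71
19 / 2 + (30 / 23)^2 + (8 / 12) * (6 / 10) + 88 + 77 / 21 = 1638863 / 15870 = 103.27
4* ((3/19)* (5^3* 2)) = 3000/19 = 157.89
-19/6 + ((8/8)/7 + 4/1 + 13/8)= 437/168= 2.60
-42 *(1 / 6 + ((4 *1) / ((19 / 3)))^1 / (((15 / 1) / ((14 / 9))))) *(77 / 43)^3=-1268705207 / 22659495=-55.99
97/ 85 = 1.14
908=908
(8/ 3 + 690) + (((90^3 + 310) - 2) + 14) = 730014.67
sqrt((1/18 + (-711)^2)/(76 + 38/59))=sqrt(1213848059221)/13566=81.21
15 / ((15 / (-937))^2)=877969 / 15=58531.27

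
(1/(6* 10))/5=1/300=0.00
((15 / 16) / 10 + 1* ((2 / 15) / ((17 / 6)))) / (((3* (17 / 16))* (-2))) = -383 / 17340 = -0.02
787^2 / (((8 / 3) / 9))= 2090370.38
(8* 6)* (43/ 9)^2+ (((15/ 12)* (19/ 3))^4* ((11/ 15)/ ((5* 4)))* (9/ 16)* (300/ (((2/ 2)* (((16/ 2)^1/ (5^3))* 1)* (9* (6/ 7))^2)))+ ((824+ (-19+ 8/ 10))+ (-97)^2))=76071774948203/ 4299816960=17691.86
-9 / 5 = -1.80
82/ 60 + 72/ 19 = 2939/ 570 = 5.16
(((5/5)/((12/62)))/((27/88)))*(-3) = -1364/27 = -50.52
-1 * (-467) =467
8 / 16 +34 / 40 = 27 / 20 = 1.35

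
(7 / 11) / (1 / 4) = 28 / 11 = 2.55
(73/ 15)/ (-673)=-73/ 10095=-0.01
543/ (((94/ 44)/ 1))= 11946/ 47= 254.17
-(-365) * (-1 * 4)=-1460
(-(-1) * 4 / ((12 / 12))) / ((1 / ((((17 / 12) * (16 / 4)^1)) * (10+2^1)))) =272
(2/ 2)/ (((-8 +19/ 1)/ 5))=0.45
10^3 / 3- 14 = 958 / 3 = 319.33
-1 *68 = -68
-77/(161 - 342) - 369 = -66712/181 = -368.57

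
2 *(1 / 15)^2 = 2 / 225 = 0.01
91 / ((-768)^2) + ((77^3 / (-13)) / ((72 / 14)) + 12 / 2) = -52312849249 / 7667712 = -6822.48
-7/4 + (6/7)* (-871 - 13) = -21265/28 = -759.46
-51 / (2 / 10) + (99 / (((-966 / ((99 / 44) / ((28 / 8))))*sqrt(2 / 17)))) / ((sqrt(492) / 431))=-255-42669*sqrt(4182) / 739312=-258.73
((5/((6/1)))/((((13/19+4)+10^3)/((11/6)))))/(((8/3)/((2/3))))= 1045/2748816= 0.00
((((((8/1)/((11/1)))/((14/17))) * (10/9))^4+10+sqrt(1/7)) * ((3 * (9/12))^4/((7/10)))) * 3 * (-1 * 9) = -170113822650675/15748562368 - 885735 * sqrt(7)/6272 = -11175.50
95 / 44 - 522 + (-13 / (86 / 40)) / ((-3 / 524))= 3043943 / 5676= 536.28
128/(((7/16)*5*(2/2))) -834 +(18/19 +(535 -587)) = -826.54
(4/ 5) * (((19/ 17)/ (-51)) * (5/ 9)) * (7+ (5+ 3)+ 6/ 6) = -1216/ 7803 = -0.16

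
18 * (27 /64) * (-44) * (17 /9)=-5049 /8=-631.12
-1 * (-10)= 10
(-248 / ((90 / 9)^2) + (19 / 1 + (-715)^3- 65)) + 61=-9138146562 / 25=-365525862.48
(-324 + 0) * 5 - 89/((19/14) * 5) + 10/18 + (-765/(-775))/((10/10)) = -1631.57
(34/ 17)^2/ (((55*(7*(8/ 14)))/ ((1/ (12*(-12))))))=-1/ 7920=-0.00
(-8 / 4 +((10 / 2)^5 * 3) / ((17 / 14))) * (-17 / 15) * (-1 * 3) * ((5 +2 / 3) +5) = 279927.47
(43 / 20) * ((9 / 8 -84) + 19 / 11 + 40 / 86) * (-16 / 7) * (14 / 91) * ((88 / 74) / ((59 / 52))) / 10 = 2442424 / 382025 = 6.39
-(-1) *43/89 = 43/89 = 0.48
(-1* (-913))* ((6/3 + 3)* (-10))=-45650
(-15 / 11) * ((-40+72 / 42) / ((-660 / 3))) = -201 / 847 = -0.24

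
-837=-837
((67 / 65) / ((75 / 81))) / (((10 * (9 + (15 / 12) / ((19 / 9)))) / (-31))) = -78926 / 219375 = -0.36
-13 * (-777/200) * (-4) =-10101/50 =-202.02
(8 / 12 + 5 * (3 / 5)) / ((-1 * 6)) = -11 / 18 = -0.61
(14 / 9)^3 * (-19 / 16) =-6517 / 1458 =-4.47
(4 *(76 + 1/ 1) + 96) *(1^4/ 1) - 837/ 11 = 3607/ 11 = 327.91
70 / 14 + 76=81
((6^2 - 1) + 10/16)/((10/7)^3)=19551/1600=12.22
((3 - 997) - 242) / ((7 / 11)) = -13596 / 7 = -1942.29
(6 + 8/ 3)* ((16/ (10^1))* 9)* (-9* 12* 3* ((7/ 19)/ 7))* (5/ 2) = -5320.42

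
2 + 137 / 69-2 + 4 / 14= 1097 / 483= 2.27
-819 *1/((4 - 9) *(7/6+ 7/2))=351/10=35.10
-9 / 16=-0.56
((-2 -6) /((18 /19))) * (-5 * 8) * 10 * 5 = 152000 /9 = 16888.89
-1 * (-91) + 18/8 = 373/4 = 93.25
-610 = -610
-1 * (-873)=873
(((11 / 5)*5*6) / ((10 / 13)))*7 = 3003 / 5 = 600.60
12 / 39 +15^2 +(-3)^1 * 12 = 2461 / 13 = 189.31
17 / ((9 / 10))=18.89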